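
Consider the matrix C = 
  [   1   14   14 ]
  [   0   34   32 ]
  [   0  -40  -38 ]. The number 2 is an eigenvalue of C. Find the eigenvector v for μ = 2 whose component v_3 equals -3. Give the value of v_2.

3

C − 2I = [[-1, 14, 14], [0, 32, 32], [0, -40, -40]].
Solving (C − 2I)v = 0 gives the eigenspace spanned by (0, 3, -3).
With v_3 = -3, v = (0, 3, -3), so v_2 = 3.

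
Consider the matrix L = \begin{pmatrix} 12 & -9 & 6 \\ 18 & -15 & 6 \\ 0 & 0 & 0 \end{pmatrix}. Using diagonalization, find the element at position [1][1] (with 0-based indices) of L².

Characteristic polynomial: s^3 + 3s^2 - 18s = s(s - 3)(s + 6), so the eigenvalues are -6, 0, 3.
s=3: eigenvector (1, 1, 0).
s=-6: eigenvector (1, 2, 0).
s=0: eigenvector (-2, -2, 1).
P = [[1, 1, -2], [1, 2, -2], [0, 0, 1]], D = diag(3, -6, 0), P⁻¹ = [[2, -1, 2], [-1, 1, 0], [0, 0, 1]].
L² = P·diag(9, 36, 0)·P⁻¹ = [[-18, 27, 18], [-54, 63, 18], [0, 0, 0]].
The requested entry is 63.

63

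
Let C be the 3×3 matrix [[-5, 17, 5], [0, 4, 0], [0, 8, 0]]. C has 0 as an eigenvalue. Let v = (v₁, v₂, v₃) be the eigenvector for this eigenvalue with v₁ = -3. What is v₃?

-3

C = [[-5, 17, 5], [0, 4, 0], [0, 8, 0]].
Solving (C)v = 0 gives the eigenspace spanned by (-3, 0, -3).
With v₁ = -3, v = (-3, 0, -3), so v₃ = -3.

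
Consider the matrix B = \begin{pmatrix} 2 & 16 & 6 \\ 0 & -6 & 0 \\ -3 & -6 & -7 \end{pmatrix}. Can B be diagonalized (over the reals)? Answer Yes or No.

Characteristic polynomial: p(s) = s^3 + 11s^2 + 34s + 24 = (s + 1)(s + 4)(s + 6).
All 3 eigenvalues are distinct, so B is diagonalizable.

Yes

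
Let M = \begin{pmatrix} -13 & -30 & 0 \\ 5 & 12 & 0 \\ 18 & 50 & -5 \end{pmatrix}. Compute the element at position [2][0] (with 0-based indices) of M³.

Characteristic polynomial: μ^3 + 6μ^2 - μ - 30 = (μ - 2)(μ + 3)(μ + 5), so the eigenvalues are -5, -3, 2.
μ=-3: eigenvector (3, -1, 2).
μ=-5: eigenvector (0, 0, 1).
μ=2: eigenvector (-2, 1, 2).
P = [[3, 0, -2], [-1, 0, 1], [2, 1, 2]], D = diag(-3, -5, 2), P⁻¹ = [[1, 2, 0], [-4, -10, 1], [1, 3, 0]].
M³ = P·diag(-27, -125, 8)·P⁻¹ = [[-97, -210, 0], [35, 78, 0], [462, 1190, -125]].
The requested entry is 462.

462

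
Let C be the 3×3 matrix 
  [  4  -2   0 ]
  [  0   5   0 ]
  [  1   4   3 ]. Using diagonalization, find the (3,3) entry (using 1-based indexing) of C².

9

Characteristic polynomial: μ^3 - 12μ^2 + 47μ - 60 = (μ - 5)(μ - 4)(μ - 3), so the eigenvalues are 3, 4, 5.
μ=4: eigenvector (1, 0, 1).
μ=5: eigenvector (-2, 1, 1).
μ=3: eigenvector (0, 0, 1).
P = [[1, -2, 0], [0, 1, 0], [1, 1, 1]], D = diag(4, 5, 3), P⁻¹ = [[1, 2, 0], [0, 1, 0], [-1, -3, 1]].
C² = P·diag(16, 25, 9)·P⁻¹ = [[16, -18, 0], [0, 25, 0], [7, 30, 9]].
The requested entry is 9.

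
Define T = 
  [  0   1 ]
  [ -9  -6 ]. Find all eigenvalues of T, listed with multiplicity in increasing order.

-3, -3

Characteristic polynomial: p(μ) = μ^2 + 6μ + 9 = (μ + 3)^2.
Roots (with multiplicity): -3, -3.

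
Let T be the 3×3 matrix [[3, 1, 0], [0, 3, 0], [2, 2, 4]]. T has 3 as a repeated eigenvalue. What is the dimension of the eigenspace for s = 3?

1

T − 3I = [[0, 1, 0], [0, 0, 0], [2, 2, 1]].
This matrix has rank 2, so its null space has dimension 3 − 2 = 1.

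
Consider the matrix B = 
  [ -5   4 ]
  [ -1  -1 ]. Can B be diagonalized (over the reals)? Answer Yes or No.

No

Characteristic polynomial: p(s) = s^2 + 6s + 9 = (s + 3)^2.
s = -3 has algebraic multiplicity 2; rank(B + 3I) = 1, so geometric multiplicity = 1.
Geometric multiplicity < algebraic multiplicity, so B is not diagonalizable.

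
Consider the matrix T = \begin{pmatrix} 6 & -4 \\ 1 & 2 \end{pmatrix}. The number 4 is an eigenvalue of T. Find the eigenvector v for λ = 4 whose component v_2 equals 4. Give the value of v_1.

T − 4I = [[2, -4], [1, -2]].
Solving (T − 4I)v = 0 gives the eigenspace spanned by (8, 4).
With v_2 = 4, v = (8, 4), so v_1 = 8.

8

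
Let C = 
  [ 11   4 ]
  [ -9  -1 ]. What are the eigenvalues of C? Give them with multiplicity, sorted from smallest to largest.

5, 5

Characteristic polynomial: p(λ) = λ^2 - 10λ + 25 = (λ - 5)^2.
Roots (with multiplicity): 5, 5.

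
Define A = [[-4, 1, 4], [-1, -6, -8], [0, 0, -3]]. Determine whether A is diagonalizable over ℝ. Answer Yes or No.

Characteristic polynomial: p(s) = s^3 + 13s^2 + 55s + 75 = (s + 3)(s + 5)^2.
s = -5 has algebraic multiplicity 2; rank(A + 5I) = 2, so geometric multiplicity = 1.
Geometric multiplicity < algebraic multiplicity, so A is not diagonalizable.

No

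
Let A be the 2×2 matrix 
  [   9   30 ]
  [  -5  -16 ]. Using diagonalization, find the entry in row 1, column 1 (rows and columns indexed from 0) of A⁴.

Characteristic polynomial: t^2 + 7t + 6 = (t + 1)(t + 6), so the eigenvalues are -6, -1.
t=-6: eigenvector (-2, 1).
t=-1: eigenvector (3, -1).
P = [[-2, 3], [1, -1]], D = diag(-6, -1), P⁻¹ = [[1, 3], [1, 2]].
A⁴ = P·diag(1296, 1)·P⁻¹ = [[-2589, -7770], [1295, 3886]].
The requested entry is 3886.

3886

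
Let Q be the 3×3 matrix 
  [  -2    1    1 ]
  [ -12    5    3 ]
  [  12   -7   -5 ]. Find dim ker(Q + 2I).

1

Q + 2I = [[0, 1, 1], [-12, 7, 3], [12, -7, -3]].
This matrix has rank 2, so its null space has dimension 3 − 2 = 1.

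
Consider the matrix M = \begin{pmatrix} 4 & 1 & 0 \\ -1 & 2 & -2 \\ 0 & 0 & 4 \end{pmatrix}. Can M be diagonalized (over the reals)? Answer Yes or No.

Characteristic polynomial: p(s) = s^3 - 10s^2 + 33s - 36 = (s - 4)(s - 3)^2.
s = 3 has algebraic multiplicity 2; rank(M − 3I) = 2, so geometric multiplicity = 1.
Geometric multiplicity < algebraic multiplicity, so M is not diagonalizable.

No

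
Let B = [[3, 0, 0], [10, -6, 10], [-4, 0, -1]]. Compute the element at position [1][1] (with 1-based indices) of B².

9

Characteristic polynomial: r^3 + 4r^2 - 15r - 18 = (r - 3)(r + 1)(r + 6), so the eigenvalues are -6, -1, 3.
r=3: eigenvector (1, 0, -1).
r=-1: eigenvector (0, 2, 1).
r=-6: eigenvector (0, 1, 0).
P = [[1, 0, 0], [0, 2, 1], [-1, 1, 0]], D = diag(3, -1, -6), P⁻¹ = [[1, 0, 0], [1, 0, 1], [-2, 1, -2]].
B² = P·diag(9, 1, 36)·P⁻¹ = [[9, 0, 0], [-70, 36, -70], [-8, 0, 1]].
The requested entry is 9.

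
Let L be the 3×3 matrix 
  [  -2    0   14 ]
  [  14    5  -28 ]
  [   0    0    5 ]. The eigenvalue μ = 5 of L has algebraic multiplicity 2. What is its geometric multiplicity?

L − 5I = [[-7, 0, 14], [14, 0, -28], [0, 0, 0]].
This matrix has rank 1, so its null space has dimension 3 − 1 = 2.

2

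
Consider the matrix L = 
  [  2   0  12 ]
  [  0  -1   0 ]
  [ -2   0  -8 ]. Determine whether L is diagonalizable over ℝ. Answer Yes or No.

Yes

Characteristic polynomial: p(t) = t^3 + 7t^2 + 14t + 8 = (t + 1)(t + 2)(t + 4).
All 3 eigenvalues are distinct, so L is diagonalizable.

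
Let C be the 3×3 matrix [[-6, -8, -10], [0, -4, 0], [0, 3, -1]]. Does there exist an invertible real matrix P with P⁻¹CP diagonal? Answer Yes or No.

Yes

Characteristic polynomial: p(r) = r^3 + 11r^2 + 34r + 24 = (r + 1)(r + 4)(r + 6).
All 3 eigenvalues are distinct, so C is diagonalizable.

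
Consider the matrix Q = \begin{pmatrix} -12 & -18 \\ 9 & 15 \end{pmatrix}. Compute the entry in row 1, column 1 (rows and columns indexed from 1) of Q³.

-270

Characteristic polynomial: r^2 - 3r - 18 = (r - 6)(r + 3), so the eigenvalues are -3, 6.
r=6: eigenvector (-1, 1).
r=-3: eigenvector (-2, 1).
P = [[-1, -2], [1, 1]], D = diag(6, -3), P⁻¹ = [[1, 2], [-1, -1]].
Q³ = P·diag(216, -27)·P⁻¹ = [[-270, -486], [243, 459]].
The requested entry is -270.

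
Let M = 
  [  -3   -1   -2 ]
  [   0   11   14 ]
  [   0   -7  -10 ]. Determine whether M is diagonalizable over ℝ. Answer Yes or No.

No

Characteristic polynomial: p(λ) = λ^3 + 2λ^2 - 15λ - 36 = (λ - 4)(λ + 3)^2.
λ = -3 has algebraic multiplicity 2; rank(M + 3I) = 2, so geometric multiplicity = 1.
Geometric multiplicity < algebraic multiplicity, so M is not diagonalizable.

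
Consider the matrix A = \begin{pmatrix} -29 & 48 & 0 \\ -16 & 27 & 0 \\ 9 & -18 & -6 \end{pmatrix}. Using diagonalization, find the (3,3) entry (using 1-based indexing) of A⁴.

Characteristic polynomial: s^3 + 8s^2 - 3s - 90 = (s - 3)(s + 5)(s + 6), so the eigenvalues are -6, -5, 3.
s=-6: eigenvector (0, 0, 1).
s=-5: eigenvector (-2, -1, 0).
s=3: eigenvector (3, 2, -1).
P = [[0, -2, 3], [0, -1, 2], [1, 0, -1]], D = diag(-6, -5, 3), P⁻¹ = [[-1, 2, 1], [-2, 3, 0], [-1, 2, 0]].
A⁴ = P·diag(1296, 625, 81)·P⁻¹ = [[2257, -3264, 0], [1088, -1551, 0], [-1215, 2430, 1296]].
The requested entry is 1296.

1296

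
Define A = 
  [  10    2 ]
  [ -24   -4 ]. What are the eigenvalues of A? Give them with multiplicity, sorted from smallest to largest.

2, 4

Characteristic polynomial: p(s) = s^2 - 6s + 8 = (s - 4)(s - 2).
Roots (with multiplicity): 2, 4.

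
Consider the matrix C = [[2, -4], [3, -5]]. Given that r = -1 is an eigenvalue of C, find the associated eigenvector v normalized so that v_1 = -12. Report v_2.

-9

C + 1I = [[3, -4], [3, -4]].
Solving (C + 1I)v = 0 gives the eigenspace spanned by (-12, -9).
With v_1 = -12, v = (-12, -9), so v_2 = -9.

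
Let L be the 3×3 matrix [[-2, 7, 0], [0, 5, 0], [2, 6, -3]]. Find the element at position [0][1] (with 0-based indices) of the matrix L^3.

133

Characteristic polynomial: t^3 - 19t - 30 = (t - 5)(t + 2)(t + 3), so the eigenvalues are -3, -2, 5.
t=5: eigenvector (1, 1, 1).
t=-2: eigenvector (1, 0, 2).
t=-3: eigenvector (0, 0, 1).
P = [[1, 1, 0], [1, 0, 0], [1, 2, 1]], D = diag(5, -2, -3), P⁻¹ = [[0, 1, 0], [1, -1, 0], [-2, 1, 1]].
L³ = P·diag(125, -8, -27)·P⁻¹ = [[-8, 133, 0], [0, 125, 0], [38, 114, -27]].
The requested entry is 133.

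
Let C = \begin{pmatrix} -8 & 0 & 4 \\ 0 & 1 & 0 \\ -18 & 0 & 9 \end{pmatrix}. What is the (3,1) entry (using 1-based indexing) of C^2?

Characteristic polynomial: t^3 - 2t^2 + t = t(t - 1)^2, so the eigenvalues are 0, 1, 1.
t=1: eigenvector (0, 1, 0).
t=0: eigenvector (1, 0, 2).
t=1: eigenvector (4, -2, 9).
P = [[0, 1, 4], [1, 0, -2], [0, 2, 9]], D = diag(1, 0, 1), P⁻¹ = [[-4, 1, 2], [9, 0, -4], [-2, 0, 1]].
C² = P·diag(1, 0, 1)·P⁻¹ = [[-8, 0, 4], [0, 1, 0], [-18, 0, 9]].
The requested entry is -18.

-18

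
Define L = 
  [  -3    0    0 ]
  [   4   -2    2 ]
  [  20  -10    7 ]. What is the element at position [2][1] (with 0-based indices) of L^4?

-650

Characteristic polynomial: s^3 - 2s^2 - 9s + 18 = (s - 3)(s - 2)(s + 3), so the eigenvalues are -3, 2, 3.
s=-3: eigenvector (1, 0, -2).
s=2: eigenvector (0, 1, 2).
s=3: eigenvector (0, 2, 5).
P = [[1, 0, 0], [0, 1, 2], [-2, 2, 5]], D = diag(-3, 2, 3), P⁻¹ = [[1, 0, 0], [-4, 5, -2], [2, -2, 1]].
L⁴ = P·diag(81, 16, 81)·P⁻¹ = [[81, 0, 0], [260, -244, 130], [520, -650, 341]].
The requested entry is -650.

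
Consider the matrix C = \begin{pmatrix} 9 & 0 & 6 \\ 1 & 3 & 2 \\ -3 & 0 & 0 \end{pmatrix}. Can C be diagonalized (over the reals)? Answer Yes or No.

Characteristic polynomial: p(λ) = λ^3 - 12λ^2 + 45λ - 54 = (λ - 6)(λ - 3)^2.
λ = 3 has algebraic multiplicity 2; rank(C − 3I) = 2, so geometric multiplicity = 1.
Geometric multiplicity < algebraic multiplicity, so C is not diagonalizable.

No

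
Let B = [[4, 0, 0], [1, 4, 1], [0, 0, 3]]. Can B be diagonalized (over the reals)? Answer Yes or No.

Characteristic polynomial: p(t) = t^3 - 11t^2 + 40t - 48 = (t - 4)^2(t - 3).
t = 4 has algebraic multiplicity 2; rank(B − 4I) = 2, so geometric multiplicity = 1.
Geometric multiplicity < algebraic multiplicity, so B is not diagonalizable.

No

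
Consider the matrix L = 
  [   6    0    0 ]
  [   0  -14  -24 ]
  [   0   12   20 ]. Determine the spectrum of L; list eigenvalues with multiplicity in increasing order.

2, 4, 6

Characteristic polynomial: p(μ) = μ^3 - 12μ^2 + 44μ - 48 = (μ - 6)(μ - 4)(μ - 2).
Roots (with multiplicity): 2, 4, 6.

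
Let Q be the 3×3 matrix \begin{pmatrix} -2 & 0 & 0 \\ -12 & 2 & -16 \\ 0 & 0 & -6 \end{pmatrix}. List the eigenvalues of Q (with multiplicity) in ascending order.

-6, -2, 2

Characteristic polynomial: p(μ) = μ^3 + 6μ^2 - 4μ - 24 = (μ - 2)(μ + 2)(μ + 6).
Roots (with multiplicity): -6, -2, 2.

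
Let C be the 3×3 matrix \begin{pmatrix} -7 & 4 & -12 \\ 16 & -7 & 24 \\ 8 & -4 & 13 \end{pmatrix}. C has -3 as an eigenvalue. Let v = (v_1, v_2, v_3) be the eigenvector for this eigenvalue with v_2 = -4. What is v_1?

C + 3I = [[-4, 4, -12], [16, -4, 24], [8, -4, 16]].
Solving (C + 3I)v = 0 gives the eigenspace spanned by (2, -4, -2).
With v_2 = -4, v = (2, -4, -2), so v_1 = 2.

2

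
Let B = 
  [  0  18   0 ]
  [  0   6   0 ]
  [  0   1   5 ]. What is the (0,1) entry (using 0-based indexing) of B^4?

Characteristic polynomial: r^3 - 11r^2 + 30r = r(r - 6)(r - 5), so the eigenvalues are 0, 5, 6.
r=0: eigenvector (1, 0, 0).
r=6: eigenvector (3, 1, 1).
r=5: eigenvector (0, 0, 1).
P = [[1, 3, 0], [0, 1, 0], [0, 1, 1]], D = diag(0, 6, 5), P⁻¹ = [[1, -3, 0], [0, 1, 0], [0, -1, 1]].
B⁴ = P·diag(0, 1296, 625)·P⁻¹ = [[0, 3888, 0], [0, 1296, 0], [0, 671, 625]].
The requested entry is 3888.

3888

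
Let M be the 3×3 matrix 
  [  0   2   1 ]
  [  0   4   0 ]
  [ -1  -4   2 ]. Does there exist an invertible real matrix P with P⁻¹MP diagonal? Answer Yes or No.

No

Characteristic polynomial: p(r) = r^3 - 6r^2 + 9r - 4 = (r - 4)(r - 1)^2.
r = 1 has algebraic multiplicity 2; rank(M − 1I) = 2, so geometric multiplicity = 1.
Geometric multiplicity < algebraic multiplicity, so M is not diagonalizable.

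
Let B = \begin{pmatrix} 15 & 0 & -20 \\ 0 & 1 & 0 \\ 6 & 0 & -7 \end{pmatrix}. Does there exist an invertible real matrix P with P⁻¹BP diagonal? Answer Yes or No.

Yes

Characteristic polynomial: p(s) = s^3 - 9s^2 + 23s - 15 = (s - 5)(s - 3)(s - 1).
All 3 eigenvalues are distinct, so B is diagonalizable.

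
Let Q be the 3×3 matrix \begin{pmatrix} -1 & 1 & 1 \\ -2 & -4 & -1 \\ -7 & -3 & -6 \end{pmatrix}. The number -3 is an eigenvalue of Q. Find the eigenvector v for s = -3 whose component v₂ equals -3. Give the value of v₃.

3

Q + 3I = [[2, 1, 1], [-2, -1, -1], [-7, -3, -3]].
Solving (Q + 3I)v = 0 gives the eigenspace spanned by (0, -3, 3).
With v₂ = -3, v = (0, -3, 3), so v₃ = 3.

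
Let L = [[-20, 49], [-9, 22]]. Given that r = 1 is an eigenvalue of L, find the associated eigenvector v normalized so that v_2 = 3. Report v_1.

7

L − 1I = [[-21, 49], [-9, 21]].
Solving (L − 1I)v = 0 gives the eigenspace spanned by (7, 3).
With v_2 = 3, v = (7, 3), so v_1 = 7.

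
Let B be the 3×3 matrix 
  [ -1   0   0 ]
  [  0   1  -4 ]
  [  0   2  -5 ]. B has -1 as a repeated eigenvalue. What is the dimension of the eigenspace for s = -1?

B + 1I = [[0, 0, 0], [0, 2, -4], [0, 2, -4]].
This matrix has rank 1, so its null space has dimension 3 − 1 = 2.

2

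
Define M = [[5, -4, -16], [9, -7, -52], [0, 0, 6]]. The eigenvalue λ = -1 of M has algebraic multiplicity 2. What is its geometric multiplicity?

M + 1I = [[6, -4, -16], [9, -6, -52], [0, 0, 7]].
This matrix has rank 2, so its null space has dimension 3 − 2 = 1.

1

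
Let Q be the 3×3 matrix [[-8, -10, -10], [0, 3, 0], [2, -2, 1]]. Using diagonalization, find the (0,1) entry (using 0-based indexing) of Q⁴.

1750

Characteristic polynomial: t^3 + 4t^2 - 9t - 36 = (t - 3)(t + 3)(t + 4), so the eigenvalues are -4, -3, 3.
t=3: eigenvector (0, 1, -1).
t=-4: eigenvector (5, 0, -2).
t=-3: eigenvector (-2, 0, 1).
P = [[0, 5, -2], [1, 0, 0], [-1, -2, 1]], D = diag(3, -4, -3), P⁻¹ = [[0, 1, 0], [1, 2, 2], [2, 5, 5]].
Q⁴ = P·diag(81, 256, 81)·P⁻¹ = [[956, 1750, 1750], [0, 81, 0], [-350, -700, -619]].
The requested entry is 1750.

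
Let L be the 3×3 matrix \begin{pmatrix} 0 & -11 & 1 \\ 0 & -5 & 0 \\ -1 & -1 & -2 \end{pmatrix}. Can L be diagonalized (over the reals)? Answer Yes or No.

Characteristic polynomial: p(μ) = μ^3 + 7μ^2 + 11μ + 5 = (μ + 1)^2(μ + 5).
μ = -1 has algebraic multiplicity 2; rank(L + 1I) = 2, so geometric multiplicity = 1.
Geometric multiplicity < algebraic multiplicity, so L is not diagonalizable.

No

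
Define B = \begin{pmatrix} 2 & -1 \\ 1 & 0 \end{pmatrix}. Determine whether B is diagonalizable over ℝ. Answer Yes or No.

No

Characteristic polynomial: p(μ) = μ^2 - 2μ + 1 = (μ - 1)^2.
μ = 1 has algebraic multiplicity 2; rank(B − 1I) = 1, so geometric multiplicity = 1.
Geometric multiplicity < algebraic multiplicity, so B is not diagonalizable.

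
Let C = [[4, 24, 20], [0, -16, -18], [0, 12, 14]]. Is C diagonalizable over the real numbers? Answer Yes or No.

Characteristic polynomial: p(r) = r^3 - 2r^2 - 16r + 32 = (r - 4)(r - 2)(r + 4).
All 3 eigenvalues are distinct, so C is diagonalizable.

Yes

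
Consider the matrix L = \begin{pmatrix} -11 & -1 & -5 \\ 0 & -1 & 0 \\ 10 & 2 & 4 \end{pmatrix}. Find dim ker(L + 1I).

1

L + 1I = [[-10, -1, -5], [0, 0, 0], [10, 2, 5]].
This matrix has rank 2, so its null space has dimension 3 − 2 = 1.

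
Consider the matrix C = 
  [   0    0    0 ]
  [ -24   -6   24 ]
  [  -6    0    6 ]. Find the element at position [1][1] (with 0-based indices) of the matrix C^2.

36

Characteristic polynomial: t^3 - 36t = t(t - 6)(t + 6), so the eigenvalues are -6, 0, 6.
t=0: eigenvector (1, 0, 1).
t=-6: eigenvector (0, 1, 0).
t=6: eigenvector (0, 2, 1).
P = [[1, 0, 0], [0, 1, 2], [1, 0, 1]], D = diag(0, -6, 6), P⁻¹ = [[1, 0, 0], [2, 1, -2], [-1, 0, 1]].
C² = P·diag(0, 36, 36)·P⁻¹ = [[0, 0, 0], [0, 36, 0], [-36, 0, 36]].
The requested entry is 36.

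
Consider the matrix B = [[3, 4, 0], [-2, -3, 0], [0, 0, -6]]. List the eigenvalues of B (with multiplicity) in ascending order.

Characteristic polynomial: p(λ) = λ^3 + 6λ^2 - λ - 6 = (λ - 1)(λ + 1)(λ + 6).
Roots (with multiplicity): -6, -1, 1.

-6, -1, 1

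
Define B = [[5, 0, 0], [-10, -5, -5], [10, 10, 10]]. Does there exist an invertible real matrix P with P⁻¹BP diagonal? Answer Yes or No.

Yes

Characteristic polynomial: p(μ) = μ^3 - 10μ^2 + 25μ = μ(μ - 5)^2.
μ = 5 has algebraic multiplicity 2; rank(B − 5I) = 1, so geometric multiplicity = 2.
Every eigenvalue has geometric = algebraic multiplicity, so B is diagonalizable.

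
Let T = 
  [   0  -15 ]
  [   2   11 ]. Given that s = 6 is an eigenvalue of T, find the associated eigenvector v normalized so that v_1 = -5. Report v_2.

2

T − 6I = [[-6, -15], [2, 5]].
Solving (T − 6I)v = 0 gives the eigenspace spanned by (-5, 2).
With v_1 = -5, v = (-5, 2), so v_2 = 2.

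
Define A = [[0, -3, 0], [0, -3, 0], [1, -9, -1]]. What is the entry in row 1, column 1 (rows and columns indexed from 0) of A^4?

81

Characteristic polynomial: r^3 + 4r^2 + 3r = r(r + 1)(r + 3), so the eigenvalues are -3, -1, 0.
r=0: eigenvector (1, 0, 1).
r=-3: eigenvector (1, 1, 4).
r=-1: eigenvector (0, 0, 1).
P = [[1, 1, 0], [0, 1, 0], [1, 4, 1]], D = diag(0, -3, -1), P⁻¹ = [[1, -1, 0], [0, 1, 0], [-1, -3, 1]].
A⁴ = P·diag(0, 81, 1)·P⁻¹ = [[0, 81, 0], [0, 81, 0], [-1, 321, 1]].
The requested entry is 81.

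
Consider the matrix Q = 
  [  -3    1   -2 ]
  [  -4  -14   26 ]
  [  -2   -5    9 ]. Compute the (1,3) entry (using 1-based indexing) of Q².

14

Characteristic polynomial: r^3 + 8r^2 + 19r + 12 = (r + 1)(r + 3)(r + 4), so the eigenvalues are -4, -3, -1.
r=-3: eigenvector (1, 2, 1).
r=-4: eigenvector (-1, 3, 1).
r=-1: eigenvector (0, 2, 1).
P = [[1, -1, 0], [2, 3, 2], [1, 1, 1]], D = diag(-3, -4, -1), P⁻¹ = [[1, 1, -2], [0, 1, -2], [-1, -2, 5]].
Q² = P·diag(9, 16, 1)·P⁻¹ = [[9, -7, 14], [16, 62, -122], [8, 23, -45]].
The requested entry is 14.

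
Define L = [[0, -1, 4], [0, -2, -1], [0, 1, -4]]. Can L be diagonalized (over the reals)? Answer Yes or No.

Characteristic polynomial: p(r) = r^3 + 6r^2 + 9r = r(r + 3)^2.
r = -3 has algebraic multiplicity 2; rank(L + 3I) = 2, so geometric multiplicity = 1.
Geometric multiplicity < algebraic multiplicity, so L is not diagonalizable.

No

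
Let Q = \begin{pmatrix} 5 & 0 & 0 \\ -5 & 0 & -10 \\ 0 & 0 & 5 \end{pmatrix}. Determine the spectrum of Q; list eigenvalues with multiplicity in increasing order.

0, 5, 5

Characteristic polynomial: p(s) = s^3 - 10s^2 + 25s = s(s - 5)^2.
Roots (with multiplicity): 0, 5, 5.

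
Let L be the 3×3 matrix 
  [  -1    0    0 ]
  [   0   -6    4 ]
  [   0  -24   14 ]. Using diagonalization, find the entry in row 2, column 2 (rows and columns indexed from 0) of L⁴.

3856

Characteristic polynomial: t^3 - 7t^2 + 4t + 12 = (t - 6)(t - 2)(t + 1), so the eigenvalues are -1, 2, 6.
t=-1: eigenvector (1, 0, 0).
t=2: eigenvector (0, 1, 2).
t=6: eigenvector (0, 1, 3).
P = [[1, 0, 0], [0, 1, 1], [0, 2, 3]], D = diag(-1, 2, 6), P⁻¹ = [[1, 0, 0], [0, 3, -1], [0, -2, 1]].
L⁴ = P·diag(1, 16, 1296)·P⁻¹ = [[1, 0, 0], [0, -2544, 1280], [0, -7680, 3856]].
The requested entry is 3856.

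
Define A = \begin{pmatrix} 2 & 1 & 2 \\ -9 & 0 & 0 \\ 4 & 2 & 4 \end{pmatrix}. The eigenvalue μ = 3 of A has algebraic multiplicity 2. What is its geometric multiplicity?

1

A − 3I = [[-1, 1, 2], [-9, -3, 0], [4, 2, 1]].
This matrix has rank 2, so its null space has dimension 3 − 2 = 1.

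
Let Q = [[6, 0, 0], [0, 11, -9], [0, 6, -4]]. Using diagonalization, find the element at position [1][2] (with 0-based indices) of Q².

Characteristic polynomial: μ^3 - 13μ^2 + 52μ - 60 = (μ - 6)(μ - 5)(μ - 2), so the eigenvalues are 2, 5, 6.
μ=6: eigenvector (1, 0, 0).
μ=5: eigenvector (0, 3, 2).
μ=2: eigenvector (0, 1, 1).
P = [[1, 0, 0], [0, 3, 1], [0, 2, 1]], D = diag(6, 5, 2), P⁻¹ = [[1, 0, 0], [0, 1, -1], [0, -2, 3]].
Q² = P·diag(36, 25, 4)·P⁻¹ = [[36, 0, 0], [0, 67, -63], [0, 42, -38]].
The requested entry is -63.

-63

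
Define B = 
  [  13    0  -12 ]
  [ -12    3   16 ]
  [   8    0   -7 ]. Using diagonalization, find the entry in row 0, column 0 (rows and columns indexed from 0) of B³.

Characteristic polynomial: s^3 - 9s^2 + 23s - 15 = (s - 5)(s - 3)(s - 1), so the eigenvalues are 1, 3, 5.
s=1: eigenvector (-1, 2, -1).
s=3: eigenvector (0, 1, 0).
s=5: eigenvector (3, -2, 2).
P = [[-1, 0, 3], [2, 1, -2], [-1, 0, 2]], D = diag(1, 3, 5), P⁻¹ = [[2, 0, -3], [-2, 1, 4], [1, 0, -1]].
B³ = P·diag(1, 27, 125)·P⁻¹ = [[373, 0, -372], [-300, 27, 352], [248, 0, -247]].
The requested entry is 373.

373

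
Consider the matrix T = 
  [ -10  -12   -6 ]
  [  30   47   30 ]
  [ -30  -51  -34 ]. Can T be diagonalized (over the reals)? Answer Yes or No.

Characteristic polynomial: p(μ) = μ^3 - 3μ^2 - 18μ + 40 = (μ - 5)(μ - 2)(μ + 4).
All 3 eigenvalues are distinct, so T is diagonalizable.

Yes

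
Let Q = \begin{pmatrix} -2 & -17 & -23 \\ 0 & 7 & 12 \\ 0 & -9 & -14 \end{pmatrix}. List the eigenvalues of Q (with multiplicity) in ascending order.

Characteristic polynomial: p(t) = t^3 + 9t^2 + 24t + 20 = (t + 2)^2(t + 5).
Roots (with multiplicity): -5, -2, -2.

-5, -2, -2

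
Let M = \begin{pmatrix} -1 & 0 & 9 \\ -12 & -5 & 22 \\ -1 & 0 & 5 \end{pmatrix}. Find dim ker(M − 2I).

M − 2I = [[-3, 0, 9], [-12, -7, 22], [-1, 0, 3]].
This matrix has rank 2, so its null space has dimension 3 − 2 = 1.

1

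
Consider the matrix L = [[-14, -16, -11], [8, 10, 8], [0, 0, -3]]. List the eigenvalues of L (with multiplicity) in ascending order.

-6, -3, 2

Characteristic polynomial: p(r) = r^3 + 7r^2 - 36 = (r - 2)(r + 3)(r + 6).
Roots (with multiplicity): -6, -3, 2.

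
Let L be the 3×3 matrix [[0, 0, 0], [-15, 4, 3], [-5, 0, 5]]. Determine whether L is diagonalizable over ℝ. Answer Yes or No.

Characteristic polynomial: p(r) = r^3 - 9r^2 + 20r = r(r - 5)(r - 4).
All 3 eigenvalues are distinct, so L is diagonalizable.

Yes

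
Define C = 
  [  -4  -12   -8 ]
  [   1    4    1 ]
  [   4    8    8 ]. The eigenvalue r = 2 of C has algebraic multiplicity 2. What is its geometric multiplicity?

1

C − 2I = [[-6, -12, -8], [1, 2, 1], [4, 8, 6]].
This matrix has rank 2, so its null space has dimension 3 − 2 = 1.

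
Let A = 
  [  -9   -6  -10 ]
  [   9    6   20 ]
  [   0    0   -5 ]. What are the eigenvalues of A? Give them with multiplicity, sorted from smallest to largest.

Characteristic polynomial: p(r) = r^3 + 8r^2 + 15r = r(r + 3)(r + 5).
Roots (with multiplicity): -5, -3, 0.

-5, -3, 0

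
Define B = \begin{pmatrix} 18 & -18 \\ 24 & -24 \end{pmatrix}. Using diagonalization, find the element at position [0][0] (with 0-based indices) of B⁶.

-139968

Characteristic polynomial: r^2 + 6r = r(r + 6), so the eigenvalues are -6, 0.
r=-6: eigenvector (3, 4).
r=0: eigenvector (1, 1).
P = [[3, 1], [4, 1]], D = diag(-6, 0), P⁻¹ = [[-1, 1], [4, -3]].
B⁶ = P·diag(46656, 0)·P⁻¹ = [[-139968, 139968], [-186624, 186624]].
The requested entry is -139968.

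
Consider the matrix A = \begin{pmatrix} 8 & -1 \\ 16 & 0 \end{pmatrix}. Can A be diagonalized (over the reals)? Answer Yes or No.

No

Characteristic polynomial: p(λ) = λ^2 - 8λ + 16 = (λ - 4)^2.
λ = 4 has algebraic multiplicity 2; rank(A − 4I) = 1, so geometric multiplicity = 1.
Geometric multiplicity < algebraic multiplicity, so A is not diagonalizable.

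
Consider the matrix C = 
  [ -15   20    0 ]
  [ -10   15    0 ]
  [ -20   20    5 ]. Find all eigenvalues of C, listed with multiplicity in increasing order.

-5, 5, 5

Characteristic polynomial: p(t) = t^3 - 5t^2 - 25t + 125 = (t - 5)^2(t + 5).
Roots (with multiplicity): -5, 5, 5.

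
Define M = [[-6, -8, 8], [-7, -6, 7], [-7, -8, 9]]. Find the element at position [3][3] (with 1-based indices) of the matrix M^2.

Characteristic polynomial: λ^3 + 3λ^2 - 16λ + 12 = (λ - 2)(λ - 1)(λ + 6), so the eigenvalues are -6, 1, 2.
λ=1: eigenvector (0, -1, -1).
λ=2: eigenvector (1, 0, 1).
λ=-6: eigenvector (1, 1, 1).
P = [[0, 1, 1], [-1, 0, 1], [-1, 1, 1]], D = diag(1, 2, -6), P⁻¹ = [[1, 0, -1], [0, -1, 1], [1, 1, -1]].
M² = P·diag(1, 4, 36)·P⁻¹ = [[36, 32, -32], [35, 36, -35], [35, 32, -31]].
The requested entry is -31.

-31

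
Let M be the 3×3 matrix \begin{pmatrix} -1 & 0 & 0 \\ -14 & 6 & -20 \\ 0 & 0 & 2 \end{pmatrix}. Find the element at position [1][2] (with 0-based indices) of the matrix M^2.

-160

Characteristic polynomial: s^3 - 7s^2 + 4s + 12 = (s - 6)(s - 2)(s + 1), so the eigenvalues are -1, 2, 6.
s=6: eigenvector (0, 1, 0).
s=-1: eigenvector (1, 2, 0).
s=2: eigenvector (0, 5, 1).
P = [[0, 1, 0], [1, 2, 5], [0, 0, 1]], D = diag(6, -1, 2), P⁻¹ = [[-2, 1, -5], [1, 0, 0], [0, 0, 1]].
M² = P·diag(36, 1, 4)·P⁻¹ = [[1, 0, 0], [-70, 36, -160], [0, 0, 4]].
The requested entry is -160.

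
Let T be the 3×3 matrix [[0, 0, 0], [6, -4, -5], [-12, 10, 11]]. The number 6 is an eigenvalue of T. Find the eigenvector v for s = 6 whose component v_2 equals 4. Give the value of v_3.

-8

T − 6I = [[-6, 0, 0], [6, -10, -5], [-12, 10, 5]].
Solving (T − 6I)v = 0 gives the eigenspace spanned by (0, 4, -8).
With v_2 = 4, v = (0, 4, -8), so v_3 = -8.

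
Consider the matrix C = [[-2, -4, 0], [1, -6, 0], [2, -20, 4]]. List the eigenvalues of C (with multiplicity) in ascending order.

-4, -4, 4

Characteristic polynomial: p(μ) = μ^3 + 4μ^2 - 16μ - 64 = (μ - 4)(μ + 4)^2.
Roots (with multiplicity): -4, -4, 4.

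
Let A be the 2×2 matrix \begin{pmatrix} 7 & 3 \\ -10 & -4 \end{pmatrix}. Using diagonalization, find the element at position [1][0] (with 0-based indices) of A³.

Characteristic polynomial: μ^2 - 3μ + 2 = (μ - 2)(μ - 1), so the eigenvalues are 1, 2.
μ=1: eigenvector (-1, 2).
μ=2: eigenvector (-3, 5).
P = [[-1, -3], [2, 5]], D = diag(1, 2), P⁻¹ = [[5, 3], [-2, -1]].
A³ = P·diag(1, 8)·P⁻¹ = [[43, 21], [-70, -34]].
The requested entry is -70.

-70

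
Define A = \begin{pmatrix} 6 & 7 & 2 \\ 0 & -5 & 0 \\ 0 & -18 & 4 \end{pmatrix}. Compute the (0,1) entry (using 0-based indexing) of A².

Characteristic polynomial: λ^3 - 5λ^2 - 26λ + 120 = (λ - 6)(λ - 4)(λ + 5), so the eigenvalues are -5, 4, 6.
λ=6: eigenvector (1, 0, 0).
λ=-5: eigenvector (-1, 1, 2).
λ=4: eigenvector (-1, 0, 1).
P = [[1, -1, -1], [0, 1, 0], [0, 2, 1]], D = diag(6, -5, 4), P⁻¹ = [[1, -1, 1], [0, 1, 0], [0, -2, 1]].
A² = P·diag(36, 25, 16)·P⁻¹ = [[36, -29, 20], [0, 25, 0], [0, 18, 16]].
The requested entry is -29.

-29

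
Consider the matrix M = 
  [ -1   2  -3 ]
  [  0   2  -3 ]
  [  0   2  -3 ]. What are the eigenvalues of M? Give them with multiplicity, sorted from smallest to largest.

-1, -1, 0

Characteristic polynomial: p(λ) = λ^3 + 2λ^2 + λ = λ(λ + 1)^2.
Roots (with multiplicity): -1, -1, 0.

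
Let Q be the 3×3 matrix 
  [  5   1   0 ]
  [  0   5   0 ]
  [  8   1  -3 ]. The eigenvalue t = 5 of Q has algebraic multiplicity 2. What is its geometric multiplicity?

1

Q − 5I = [[0, 1, 0], [0, 0, 0], [8, 1, -8]].
This matrix has rank 2, so its null space has dimension 3 − 2 = 1.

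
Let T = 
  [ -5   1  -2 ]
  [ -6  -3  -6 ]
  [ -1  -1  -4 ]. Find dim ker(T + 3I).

1

T + 3I = [[-2, 1, -2], [-6, 0, -6], [-1, -1, -1]].
This matrix has rank 2, so its null space has dimension 3 − 2 = 1.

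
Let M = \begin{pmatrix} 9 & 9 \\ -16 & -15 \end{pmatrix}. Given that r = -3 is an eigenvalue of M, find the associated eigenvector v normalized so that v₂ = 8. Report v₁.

M + 3I = [[12, 9], [-16, -12]].
Solving (M + 3I)v = 0 gives the eigenspace spanned by (-6, 8).
With v₂ = 8, v = (-6, 8), so v₁ = -6.

-6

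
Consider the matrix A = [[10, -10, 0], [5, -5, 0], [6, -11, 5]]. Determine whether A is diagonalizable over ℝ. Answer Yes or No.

No

Characteristic polynomial: p(r) = r^3 - 10r^2 + 25r = r(r - 5)^2.
r = 5 has algebraic multiplicity 2; rank(A − 5I) = 2, so geometric multiplicity = 1.
Geometric multiplicity < algebraic multiplicity, so A is not diagonalizable.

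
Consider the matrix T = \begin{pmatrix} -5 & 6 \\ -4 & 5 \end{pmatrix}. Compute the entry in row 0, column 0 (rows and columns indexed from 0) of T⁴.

Characteristic polynomial: μ^2 - 1 = (μ - 1)(μ + 1), so the eigenvalues are -1, 1.
μ=-1: eigenvector (3, 2).
μ=1: eigenvector (1, 1).
P = [[3, 1], [2, 1]], D = diag(-1, 1), P⁻¹ = [[1, -1], [-2, 3]].
T⁴ = P·diag(1, 1)·P⁻¹ = [[1, 0], [0, 1]].
The requested entry is 1.

1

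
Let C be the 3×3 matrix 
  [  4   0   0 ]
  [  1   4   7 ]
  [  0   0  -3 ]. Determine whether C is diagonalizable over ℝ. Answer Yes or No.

Characteristic polynomial: p(r) = r^3 - 5r^2 - 8r + 48 = (r - 4)^2(r + 3).
r = 4 has algebraic multiplicity 2; rank(C − 4I) = 2, so geometric multiplicity = 1.
Geometric multiplicity < algebraic multiplicity, so C is not diagonalizable.

No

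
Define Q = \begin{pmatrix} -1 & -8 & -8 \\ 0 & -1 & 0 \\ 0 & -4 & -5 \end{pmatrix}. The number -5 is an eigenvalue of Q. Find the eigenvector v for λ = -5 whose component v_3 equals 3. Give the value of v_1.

Q + 5I = [[4, -8, -8], [0, 4, 0], [0, -4, 0]].
Solving (Q + 5I)v = 0 gives the eigenspace spanned by (6, 0, 3).
With v_3 = 3, v = (6, 0, 3), so v_1 = 6.

6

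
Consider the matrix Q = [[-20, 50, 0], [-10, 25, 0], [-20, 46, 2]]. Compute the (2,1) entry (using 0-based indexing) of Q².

Characteristic polynomial: s^3 - 7s^2 + 10s = s(s - 5)(s - 2), so the eigenvalues are 0, 2, 5.
s=0: eigenvector (5, 2, 4).
s=5: eigenvector (2, 1, 2).
s=2: eigenvector (0, 0, 1).
P = [[5, 2, 0], [2, 1, 0], [4, 2, 1]], D = diag(0, 5, 2), P⁻¹ = [[1, -2, 0], [-2, 5, 0], [0, -2, 1]].
Q² = P·diag(0, 25, 4)·P⁻¹ = [[-100, 250, 0], [-50, 125, 0], [-100, 242, 4]].
The requested entry is 242.

242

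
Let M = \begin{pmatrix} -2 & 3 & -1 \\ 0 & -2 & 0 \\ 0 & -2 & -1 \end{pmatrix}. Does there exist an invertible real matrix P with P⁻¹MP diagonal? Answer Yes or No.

Characteristic polynomial: p(r) = r^3 + 5r^2 + 8r + 4 = (r + 1)(r + 2)^2.
r = -2 has algebraic multiplicity 2; rank(M + 2I) = 2, so geometric multiplicity = 1.
Geometric multiplicity < algebraic multiplicity, so M is not diagonalizable.

No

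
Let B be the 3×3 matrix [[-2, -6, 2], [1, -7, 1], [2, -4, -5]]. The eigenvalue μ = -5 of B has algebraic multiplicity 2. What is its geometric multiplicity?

B + 5I = [[3, -6, 2], [1, -2, 1], [2, -4, 0]].
This matrix has rank 2, so its null space has dimension 3 − 2 = 1.

1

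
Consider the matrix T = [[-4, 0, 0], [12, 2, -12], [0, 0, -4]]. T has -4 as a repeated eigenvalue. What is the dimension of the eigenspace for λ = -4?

T + 4I = [[0, 0, 0], [12, 6, -12], [0, 0, 0]].
This matrix has rank 1, so its null space has dimension 3 − 1 = 2.

2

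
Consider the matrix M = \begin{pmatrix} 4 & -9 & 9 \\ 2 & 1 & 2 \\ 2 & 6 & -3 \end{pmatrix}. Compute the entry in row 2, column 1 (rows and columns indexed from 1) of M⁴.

Characteristic polynomial: λ^3 - 2λ^2 - 23λ + 60 = (λ - 4)(λ - 3)(λ + 5), so the eigenvalues are -5, 3, 4.
λ=4: eigenvector (1, 2, 2).
λ=-5: eigenvector (-1, 0, 1).
λ=3: eigenvector (0, 1, 1).
P = [[1, -1, 0], [2, 0, 1], [2, 1, 1]], D = diag(4, -5, 3), P⁻¹ = [[1, -1, 1], [0, -1, 1], [-2, 3, -2]].
M⁴ = P·diag(256, 625, 81)·P⁻¹ = [[256, 369, -369], [350, -269, 350], [350, -894, 975]].
The requested entry is 350.

350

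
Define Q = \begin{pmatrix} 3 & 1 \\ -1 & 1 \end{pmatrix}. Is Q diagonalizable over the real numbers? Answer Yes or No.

No

Characteristic polynomial: p(μ) = μ^2 - 4μ + 4 = (μ - 2)^2.
μ = 2 has algebraic multiplicity 2; rank(Q − 2I) = 1, so geometric multiplicity = 1.
Geometric multiplicity < algebraic multiplicity, so Q is not diagonalizable.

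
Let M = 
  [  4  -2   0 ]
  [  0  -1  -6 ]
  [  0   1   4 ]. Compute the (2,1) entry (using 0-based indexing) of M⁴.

15

Characteristic polynomial: r^3 - 7r^2 + 14r - 8 = (r - 4)(r - 2)(r - 1), so the eigenvalues are 1, 2, 4.
r=4: eigenvector (1, 0, 0).
r=1: eigenvector (2, 3, -1).
r=2: eigenvector (-2, -2, 1).
P = [[1, 2, -2], [0, 3, -2], [0, -1, 1]], D = diag(4, 1, 2), P⁻¹ = [[1, 0, 2], [0, 1, 2], [0, 1, 3]].
M⁴ = P·diag(256, 1, 16)·P⁻¹ = [[256, -30, 420], [0, -29, -90], [0, 15, 46]].
The requested entry is 15.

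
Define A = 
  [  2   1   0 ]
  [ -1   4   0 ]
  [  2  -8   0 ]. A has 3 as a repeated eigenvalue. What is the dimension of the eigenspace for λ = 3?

A − 3I = [[-1, 1, 0], [-1, 1, 0], [2, -8, -3]].
This matrix has rank 2, so its null space has dimension 3 − 2 = 1.

1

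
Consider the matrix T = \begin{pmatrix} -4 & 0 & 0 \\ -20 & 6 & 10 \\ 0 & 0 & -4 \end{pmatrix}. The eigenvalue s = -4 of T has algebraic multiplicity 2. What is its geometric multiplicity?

2

T + 4I = [[0, 0, 0], [-20, 10, 10], [0, 0, 0]].
This matrix has rank 1, so its null space has dimension 3 − 1 = 2.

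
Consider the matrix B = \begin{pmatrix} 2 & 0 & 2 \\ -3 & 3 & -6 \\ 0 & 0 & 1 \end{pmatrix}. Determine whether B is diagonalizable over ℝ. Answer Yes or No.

Yes

Characteristic polynomial: p(t) = t^3 - 6t^2 + 11t - 6 = (t - 3)(t - 2)(t - 1).
All 3 eigenvalues are distinct, so B is diagonalizable.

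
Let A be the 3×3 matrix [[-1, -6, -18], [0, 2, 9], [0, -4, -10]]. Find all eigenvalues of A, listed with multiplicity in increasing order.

Characteristic polynomial: p(λ) = λ^3 + 9λ^2 + 24λ + 16 = (λ + 1)(λ + 4)^2.
Roots (with multiplicity): -4, -4, -1.

-4, -4, -1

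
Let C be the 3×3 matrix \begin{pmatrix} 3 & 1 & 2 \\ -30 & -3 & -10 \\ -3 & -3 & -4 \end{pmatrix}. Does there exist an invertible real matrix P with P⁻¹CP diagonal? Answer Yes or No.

No

Characteristic polynomial: p(t) = t^3 + 4t^2 - 3t - 18 = (t - 2)(t + 3)^2.
t = -3 has algebraic multiplicity 2; rank(C + 3I) = 2, so geometric multiplicity = 1.
Geometric multiplicity < algebraic multiplicity, so C is not diagonalizable.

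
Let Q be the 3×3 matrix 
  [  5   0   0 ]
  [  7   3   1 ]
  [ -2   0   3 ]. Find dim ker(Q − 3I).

1

Q − 3I = [[2, 0, 0], [7, 0, 1], [-2, 0, 0]].
This matrix has rank 2, so its null space has dimension 3 − 2 = 1.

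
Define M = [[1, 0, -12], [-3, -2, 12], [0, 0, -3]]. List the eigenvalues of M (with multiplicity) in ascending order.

-3, -2, 1

Characteristic polynomial: p(λ) = λ^3 + 4λ^2 + λ - 6 = (λ - 1)(λ + 2)(λ + 3).
Roots (with multiplicity): -3, -2, 1.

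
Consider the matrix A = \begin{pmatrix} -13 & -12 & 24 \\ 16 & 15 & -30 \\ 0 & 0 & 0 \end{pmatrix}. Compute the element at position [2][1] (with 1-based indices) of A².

Characteristic polynomial: s^3 - 2s^2 - 3s = s(s - 3)(s + 1), so the eigenvalues are -1, 0, 3.
s=3: eigenvector (-3, 4, 0).
s=-1: eigenvector (-1, 1, 0).
s=0: eigenvector (0, 2, 1).
P = [[-3, -1, 0], [4, 1, 2], [0, 0, 1]], D = diag(3, -1, 0), P⁻¹ = [[1, 1, -2], [-4, -3, 6], [0, 0, 1]].
A² = P·diag(9, 1, 0)·P⁻¹ = [[-23, -24, 48], [32, 33, -66], [0, 0, 0]].
The requested entry is 32.

32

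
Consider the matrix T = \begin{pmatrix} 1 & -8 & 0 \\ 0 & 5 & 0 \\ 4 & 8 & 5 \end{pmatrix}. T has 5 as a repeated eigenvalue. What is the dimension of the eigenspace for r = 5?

2

T − 5I = [[-4, -8, 0], [0, 0, 0], [4, 8, 0]].
This matrix has rank 1, so its null space has dimension 3 − 1 = 2.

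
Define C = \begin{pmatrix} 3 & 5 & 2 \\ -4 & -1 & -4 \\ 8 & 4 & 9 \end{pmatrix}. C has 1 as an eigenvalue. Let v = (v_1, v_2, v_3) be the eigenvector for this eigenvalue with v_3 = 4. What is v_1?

C − 1I = [[2, 5, 2], [-4, -2, -4], [8, 4, 8]].
Solving (C − 1I)v = 0 gives the eigenspace spanned by (-4, 0, 4).
With v_3 = 4, v = (-4, 0, 4), so v_1 = -4.

-4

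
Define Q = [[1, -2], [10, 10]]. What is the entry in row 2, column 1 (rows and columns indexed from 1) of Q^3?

910

Characteristic polynomial: λ^2 - 11λ + 30 = (λ - 6)(λ - 5), so the eigenvalues are 5, 6.
λ=5: eigenvector (1, -2).
λ=6: eigenvector (2, -5).
P = [[1, 2], [-2, -5]], D = diag(5, 6), P⁻¹ = [[5, 2], [-2, -1]].
Q³ = P·diag(125, 216)·P⁻¹ = [[-239, -182], [910, 580]].
The requested entry is 910.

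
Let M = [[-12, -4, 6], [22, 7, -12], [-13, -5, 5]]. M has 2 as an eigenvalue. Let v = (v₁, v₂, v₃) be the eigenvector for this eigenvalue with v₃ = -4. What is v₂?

M − 2I = [[-14, -4, 6], [22, 5, -12], [-13, -5, 3]].
Solving (M − 2I)v = 0 gives the eigenspace spanned by (-4, 8, -4).
With v₃ = -4, v = (-4, 8, -4), so v₂ = 8.

8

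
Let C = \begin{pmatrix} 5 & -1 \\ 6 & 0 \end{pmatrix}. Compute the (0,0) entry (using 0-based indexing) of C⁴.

211

Characteristic polynomial: s^2 - 5s + 6 = (s - 3)(s - 2), so the eigenvalues are 2, 3.
s=3: eigenvector (1, 2).
s=2: eigenvector (1, 3).
P = [[1, 1], [2, 3]], D = diag(3, 2), P⁻¹ = [[3, -1], [-2, 1]].
C⁴ = P·diag(81, 16)·P⁻¹ = [[211, -65], [390, -114]].
The requested entry is 211.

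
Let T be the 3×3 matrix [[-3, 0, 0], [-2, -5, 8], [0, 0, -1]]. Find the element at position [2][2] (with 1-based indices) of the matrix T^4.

625

Characteristic polynomial: r^3 + 9r^2 + 23r + 15 = (r + 1)(r + 3)(r + 5), so the eigenvalues are -5, -3, -1.
r=-3: eigenvector (1, -1, 0).
r=-5: eigenvector (0, 1, 0).
r=-1: eigenvector (0, 2, 1).
P = [[1, 0, 0], [-1, 1, 2], [0, 0, 1]], D = diag(-3, -5, -1), P⁻¹ = [[1, 0, 0], [1, 1, -2], [0, 0, 1]].
T⁴ = P·diag(81, 625, 1)·P⁻¹ = [[81, 0, 0], [544, 625, -1248], [0, 0, 1]].
The requested entry is 625.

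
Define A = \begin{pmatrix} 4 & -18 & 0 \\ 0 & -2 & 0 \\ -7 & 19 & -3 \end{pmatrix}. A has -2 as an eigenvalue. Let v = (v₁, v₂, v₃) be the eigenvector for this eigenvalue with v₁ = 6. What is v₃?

A + 2I = [[6, -18, 0], [0, 0, 0], [-7, 19, -1]].
Solving (A + 2I)v = 0 gives the eigenspace spanned by (6, 2, -4).
With v₁ = 6, v = (6, 2, -4), so v₃ = -4.

-4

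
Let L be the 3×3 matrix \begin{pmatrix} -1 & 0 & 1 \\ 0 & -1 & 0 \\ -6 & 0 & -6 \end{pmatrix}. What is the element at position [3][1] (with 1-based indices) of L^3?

-222

Characteristic polynomial: μ^3 + 8μ^2 + 19μ + 12 = (μ + 1)(μ + 3)(μ + 4), so the eigenvalues are -4, -3, -1.
μ=-1: eigenvector (0, 1, 0).
μ=-3: eigenvector (1, 0, -2).
μ=-4: eigenvector (-1, 0, 3).
P = [[0, 1, -1], [1, 0, 0], [0, -2, 3]], D = diag(-1, -3, -4), P⁻¹ = [[0, 1, 0], [3, 0, 1], [2, 0, 1]].
L³ = P·diag(-1, -27, -64)·P⁻¹ = [[47, 0, 37], [0, -1, 0], [-222, 0, -138]].
The requested entry is -222.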